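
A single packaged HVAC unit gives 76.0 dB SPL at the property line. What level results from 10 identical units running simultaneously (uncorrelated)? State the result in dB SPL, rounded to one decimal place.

With 10 equal, uncorrelated contributions the intensity is 10× that of one unit, giving a rise of 10·log₁₀ 10.
L_total = 76.0 + 10·log₁₀(10) = 76.0 + 10.000 = 86.00 dB SPL.

86.0 dB SPL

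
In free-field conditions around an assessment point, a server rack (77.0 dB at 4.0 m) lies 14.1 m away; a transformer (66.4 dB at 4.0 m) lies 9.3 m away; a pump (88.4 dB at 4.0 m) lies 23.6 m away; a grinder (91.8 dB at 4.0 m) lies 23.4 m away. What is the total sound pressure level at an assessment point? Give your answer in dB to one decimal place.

78.4 dB

First find each source's level at the receiver (point-source: −20·log₁₀(r/r_ref)), then combine on an intensity basis.
server rack: 77.0 − 20·log₁₀(14.1/4.0) = 77.0 − 10.94 = 66.06 dB.
transformer: 66.4 − 20·log₁₀(9.3/4.0) = 66.4 − 7.33 = 59.07 dB.
pump: 88.4 − 20·log₁₀(23.6/4.0) = 88.4 − 15.42 = 72.98 dB.
grinder: 91.8 − 20·log₁₀(23.4/4.0) = 91.8 − 15.34 = 76.46 dB.
Σ 10^(L/10) = 6.894e+07 → L_total = 10·log₁₀(6.894e+07) = 78.38 dB.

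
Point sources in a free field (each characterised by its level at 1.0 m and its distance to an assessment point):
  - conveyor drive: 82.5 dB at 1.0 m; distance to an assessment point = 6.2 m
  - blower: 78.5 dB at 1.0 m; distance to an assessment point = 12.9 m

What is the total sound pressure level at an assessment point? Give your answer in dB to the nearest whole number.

67 dB

First find each source's level at the receiver (point-source: −20·log₁₀(r/r_ref)), then combine on an intensity basis.
conveyor drive: 82.5 − 20·log₁₀(6.2/1.0) = 82.5 − 15.85 = 66.65 dB.
blower: 78.5 − 20·log₁₀(12.9/1.0) = 78.5 − 22.21 = 56.29 dB.
Σ 10^(L/10) = 5.052e+06 → L_total = 10·log₁₀(5.052e+06) = 67.03 dB.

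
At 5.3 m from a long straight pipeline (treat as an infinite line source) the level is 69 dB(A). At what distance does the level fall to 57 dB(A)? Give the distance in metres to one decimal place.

The 12.0 dB drop corresponds to a distance ratio of 10^(12.0/10) for a line source.
r₂ = 5.3·10^((69−57)/10) = 5.3·10^(12.0/10) = 84.00 m.

84.0 m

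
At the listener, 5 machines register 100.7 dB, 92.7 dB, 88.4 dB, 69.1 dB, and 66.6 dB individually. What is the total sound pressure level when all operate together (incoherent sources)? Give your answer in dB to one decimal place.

Incoherent sources combine by intensity addition: L_total = 10·log₁₀(Σ 10^(L_i/10)).
Σ 10^(L/10) = 10^(100.7/10) + 10^(92.7/10) + 10^(88.4/10) + 10^(69.1/10) + 10^(66.6/10) = 1.432e+10.
L_total = 10·log₁₀(1.432e+10) = 101.56 dB.

101.6 dB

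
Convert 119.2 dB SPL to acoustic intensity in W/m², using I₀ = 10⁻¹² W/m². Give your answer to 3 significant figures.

0.832 W/m²

I/I₀ = 10^(119.2/10) = 8.318e+11, so I = 8.318e+11 × 10⁻¹² W/m².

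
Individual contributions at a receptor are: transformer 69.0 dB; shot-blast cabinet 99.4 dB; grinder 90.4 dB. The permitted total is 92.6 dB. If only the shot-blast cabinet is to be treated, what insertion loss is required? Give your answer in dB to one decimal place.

10.9 dB

The untreated sources together contribute 10^(69.0/10) + 10^(90.4/10) = 1.104e+09, i.e. 90.43 dB.
The limit corresponds to 10^(92.6/10) = 1.820e+09; subtracting the fixed part leaves 7.153e+08 for the shot-blast cabinet, i.e. 88.54 dB.
Required insertion loss = 99.4 − 88.54 = 10.86 dB.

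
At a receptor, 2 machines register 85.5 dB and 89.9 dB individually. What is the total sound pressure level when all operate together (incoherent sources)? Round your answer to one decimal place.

91.2 dB

For uncorrelated sources the intensities add, so convert each level to linear form, sum, and take 10·log₁₀ of the total.
Σ 10^(L/10) = 10^(85.5/10) + 10^(89.9/10) = 1.332e+09.
L_total = 10·log₁₀(1.332e+09) = 91.25 dB.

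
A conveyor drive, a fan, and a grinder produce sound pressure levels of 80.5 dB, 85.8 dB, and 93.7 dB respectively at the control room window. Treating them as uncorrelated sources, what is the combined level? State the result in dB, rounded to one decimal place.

94.5 dB

For uncorrelated sources the intensities add, so convert each level to linear form, sum, and take 10·log₁₀ of the total.
Σ 10^(L/10) = 10^(80.5/10) + 10^(85.8/10) + 10^(93.7/10) = 2.837e+09.
L_total = 10·log₁₀(2.837e+09) = 94.53 dB.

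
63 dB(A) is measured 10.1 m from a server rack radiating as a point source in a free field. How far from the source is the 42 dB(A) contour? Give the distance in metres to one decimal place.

The 21.0 dB drop corresponds to a distance ratio of 10^(21.0/20) for a point source.
r₂ = 10.1·10^((63−42)/20) = 10.1·10^(21.0/20) = 113.32 m.

113.3 m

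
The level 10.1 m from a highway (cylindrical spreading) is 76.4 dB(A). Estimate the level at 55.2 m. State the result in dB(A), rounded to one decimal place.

Line-source attenuation: ΔL = 10·log₁₀(r₂/r₁) = 10·log₁₀(55.2/10.1) = 7.376 dB.
L₂ = 76.4 − 10·log₁₀(55.2/10.1) = 76.4 − 7.376 = 69.02 dB(A).

69.0 dB(A)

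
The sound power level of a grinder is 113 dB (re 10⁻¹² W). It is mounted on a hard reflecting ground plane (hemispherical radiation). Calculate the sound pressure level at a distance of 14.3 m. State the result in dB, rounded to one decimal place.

The power spreads over a hemisphere of area 2π·r², so L_p = L_w − 10·log₁₀(2π·r²).
2π·r² = 1285 m², 10·log₁₀ of that is 31.089 dB.
L_p = 113 − 31.089 = 81.91 dB.

81.9 dB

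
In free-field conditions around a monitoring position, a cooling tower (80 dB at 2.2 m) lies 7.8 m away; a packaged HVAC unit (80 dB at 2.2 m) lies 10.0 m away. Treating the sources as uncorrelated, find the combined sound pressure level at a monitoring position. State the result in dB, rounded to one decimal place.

71.1 dB

First find each source's level at the receiver (point-source: −20·log₁₀(r/r_ref)), then combine on an intensity basis.
cooling tower: 80 − 20·log₁₀(7.8/2.2) = 80 − 10.99 = 69.01 dB.
packaged HVAC unit: 80 − 20·log₁₀(10.0/2.2) = 80 − 13.15 = 66.85 dB.
Σ 10^(L/10) = 1.280e+07 → L_total = 10·log₁₀(1.280e+07) = 71.07 dB.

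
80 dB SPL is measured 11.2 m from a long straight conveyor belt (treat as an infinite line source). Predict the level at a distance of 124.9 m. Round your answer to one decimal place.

69.5 dB SPL

Line-source attenuation: ΔL = 10·log₁₀(r₂/r₁) = 10·log₁₀(124.9/11.2) = 10.473 dB.
L₂ = 80 − 10·log₁₀(124.9/11.2) = 80 − 10.473 = 69.53 dB SPL.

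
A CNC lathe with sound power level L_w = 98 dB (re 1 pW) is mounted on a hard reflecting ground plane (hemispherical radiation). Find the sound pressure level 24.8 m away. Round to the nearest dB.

62 dB

Free-field hemispherical radiation: L_p = L_w − 10·log₁₀(2π·r²), r = 24.8 m.
2π·r² = 3864 m², 10·log₁₀ of that is 35.871 dB.
L_p = 98 − 35.871 = 62.13 dB.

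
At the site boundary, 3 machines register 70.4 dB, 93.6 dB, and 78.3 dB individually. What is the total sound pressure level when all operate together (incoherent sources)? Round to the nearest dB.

For uncorrelated sources the intensities add, so convert each level to linear form, sum, and take 10·log₁₀ of the total.
Σ 10^(L/10) = 10^(70.4/10) + 10^(93.6/10) + 10^(78.3/10) = 2.369e+09.
L_total = 10·log₁₀(2.369e+09) = 93.75 dB.

94 dB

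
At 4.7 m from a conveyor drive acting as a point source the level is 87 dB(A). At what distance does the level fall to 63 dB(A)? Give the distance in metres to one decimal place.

74.5 m

Point-source spreading drops the level by 20·log₁₀(r₂/r₁); inverting, r₂/r₁ = 10^(ΔL/20).
r₂ = 4.7·10^((87−63)/20) = 4.7·10^(24.0/20) = 74.49 m.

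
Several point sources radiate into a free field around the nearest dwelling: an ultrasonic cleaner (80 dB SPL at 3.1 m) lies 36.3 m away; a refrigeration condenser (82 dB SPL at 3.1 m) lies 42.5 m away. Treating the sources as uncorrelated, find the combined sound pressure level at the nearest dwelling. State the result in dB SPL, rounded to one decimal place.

First find each source's level at the receiver (point-source: −20·log₁₀(r/r_ref)), then combine on an intensity basis.
ultrasonic cleaner: 80 − 20·log₁₀(36.3/3.1) = 80 − 21.37 = 58.63 dB SPL.
refrigeration condenser: 82 − 20·log₁₀(42.5/3.1) = 82 − 22.74 = 59.26 dB SPL.
Σ 10^(L/10) = 1.573e+06 → L_total = 10·log₁₀(1.573e+06) = 61.97 dB SPL.

62.0 dB SPL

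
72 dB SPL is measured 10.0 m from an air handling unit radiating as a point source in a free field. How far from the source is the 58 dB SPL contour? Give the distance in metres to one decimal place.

The 14.0 dB drop corresponds to a distance ratio of 10^(14.0/20) for a point source.
r₂ = 10.0·10^((72−58)/20) = 10.0·10^(14.0/20) = 50.12 m.

50.1 m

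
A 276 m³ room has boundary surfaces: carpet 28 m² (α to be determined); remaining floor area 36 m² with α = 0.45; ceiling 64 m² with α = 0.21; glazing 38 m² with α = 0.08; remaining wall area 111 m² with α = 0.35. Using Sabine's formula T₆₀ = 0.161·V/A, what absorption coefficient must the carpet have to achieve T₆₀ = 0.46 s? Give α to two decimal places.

0.90

Required total absorption A = 0.161·276/0.46 = 96.60 m².
Absorption from the other surfaces = 36·0.45 + 64·0.21 + 38·0.08 + 111·0.35 = 71.53 m², so the carpet must supply 25.07 m² over 28 m².
α = 25.07/28 = 0.895.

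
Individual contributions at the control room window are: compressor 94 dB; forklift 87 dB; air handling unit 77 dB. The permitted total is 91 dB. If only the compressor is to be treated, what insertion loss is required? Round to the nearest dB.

The untreated sources together contribute 10^(87/10) + 10^(77/10) = 5.513e+08, i.e. 87.41 dB.
The limit corresponds to 10^(91/10) = 1.259e+09; subtracting the fixed part leaves 7.076e+08 for the compressor, i.e. 88.50 dB.
So the compressor must be reduced from 94 to 88.50 dB: IL = 5.50 dB.

6 dB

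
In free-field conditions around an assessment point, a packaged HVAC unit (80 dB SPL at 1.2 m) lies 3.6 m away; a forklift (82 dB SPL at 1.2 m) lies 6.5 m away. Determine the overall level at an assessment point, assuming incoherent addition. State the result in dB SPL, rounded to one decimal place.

72.2 dB SPL

Apply inverse-square spreading to bring every level to the receiver, then sum 10^(L/10).
packaged HVAC unit: 80 − 20·log₁₀(3.6/1.2) = 80 − 9.54 = 70.46 dB SPL.
forklift: 82 − 20·log₁₀(6.5/1.2) = 82 − 14.67 = 67.33 dB SPL.
Σ 10^(L/10) = 1.651e+07 → L_total = 10·log₁₀(1.651e+07) = 72.18 dB SPL.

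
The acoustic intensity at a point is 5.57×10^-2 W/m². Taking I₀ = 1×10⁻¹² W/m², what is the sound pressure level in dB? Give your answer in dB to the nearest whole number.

Dividing by I₀ shifts the exponent by 12: I/I₀ = 5.57×10^10.
L = 10·(0.7459 + 10) = 107.46 dB.

107 dB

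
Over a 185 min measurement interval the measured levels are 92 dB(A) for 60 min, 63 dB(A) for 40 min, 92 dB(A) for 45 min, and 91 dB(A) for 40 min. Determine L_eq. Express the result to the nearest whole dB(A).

91 dB(A)

The energy average is taken in the linear domain: L_eq = 10·log₁₀[(Σ tᵢ·10^(Lᵢ/10))/T], T = 185 min.
Σ tᵢ·10^(Lᵢ/10) = 60·10^(92/10) + 40·10^(63/10) + 45·10^(92/10) + 40·10^(91/10) = 2.169e+11.
L_eq = 10·log₁₀(2.169e+11/185) = 90.69 dB(A).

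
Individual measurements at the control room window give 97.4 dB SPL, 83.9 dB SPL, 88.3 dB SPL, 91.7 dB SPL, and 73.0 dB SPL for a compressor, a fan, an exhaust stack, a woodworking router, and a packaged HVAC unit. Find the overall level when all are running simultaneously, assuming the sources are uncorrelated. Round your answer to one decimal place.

For uncorrelated sources the intensities add, so convert each level to linear form, sum, and take 10·log₁₀ of the total.
Σ 10^(L/10) = 10^(97.4/10) + 10^(83.9/10) + 10^(88.3/10) + 10^(91.7/10) + 10^(73.0/10) = 7.916e+09.
L_total = 10·log₁₀(7.916e+09) = 98.99 dB SPL.

99.0 dB SPL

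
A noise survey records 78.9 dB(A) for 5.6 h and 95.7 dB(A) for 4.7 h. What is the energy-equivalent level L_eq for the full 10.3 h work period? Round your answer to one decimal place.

92.4 dB(A)

Weight each interval's intensity by its duration and average over T = 10.3 h:
Σ tᵢ·10^(Lᵢ/10) = 5.6·10^(78.9/10) + 4.7·10^(95.7/10) = 1.790e+10.
L_eq = 10·log₁₀(1.790e+10/10.3) = 92.40 dB(A).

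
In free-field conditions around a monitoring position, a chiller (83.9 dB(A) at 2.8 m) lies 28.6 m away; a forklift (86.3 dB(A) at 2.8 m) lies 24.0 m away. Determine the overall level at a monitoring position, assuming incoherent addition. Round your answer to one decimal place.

First find each source's level at the receiver (point-source: −20·log₁₀(r/r_ref)), then combine on an intensity basis.
chiller: 83.9 − 20·log₁₀(28.6/2.8) = 83.9 − 20.18 = 63.72 dB(A).
forklift: 86.3 − 20·log₁₀(24.0/2.8) = 86.3 − 18.66 = 67.64 dB(A).
Σ 10^(L/10) = 8.159e+06 → L_total = 10·log₁₀(8.159e+06) = 69.12 dB(A).

69.1 dB(A)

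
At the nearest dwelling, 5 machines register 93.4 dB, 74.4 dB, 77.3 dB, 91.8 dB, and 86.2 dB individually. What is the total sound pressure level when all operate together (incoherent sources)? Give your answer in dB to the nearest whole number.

For uncorrelated sources the intensities add, so convert each level to linear form, sum, and take 10·log₁₀ of the total.
Σ 10^(L/10) = 10^(93.4/10) + 10^(74.4/10) + 10^(77.3/10) + 10^(91.8/10) + 10^(86.2/10) = 4.199e+09.
L_total = 10·log₁₀(4.199e+09) = 96.23 dB.

96 dB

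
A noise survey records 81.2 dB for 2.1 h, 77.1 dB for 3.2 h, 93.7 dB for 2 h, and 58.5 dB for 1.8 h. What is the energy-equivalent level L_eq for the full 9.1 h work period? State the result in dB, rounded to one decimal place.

The energy average is taken in the linear domain: L_eq = 10·log₁₀[(Σ tᵢ·10^(Lᵢ/10))/T], T = 9.1 h.
Σ tᵢ·10^(Lᵢ/10) = 2.1·10^(81.2/10) + 3.2·10^(77.1/10) + 2·10^(93.7/10) + 1.8·10^(58.5/10) = 5.131e+09.
L_eq = 10·log₁₀(5.131e+09/9.1) = 87.51 dB.

87.5 dB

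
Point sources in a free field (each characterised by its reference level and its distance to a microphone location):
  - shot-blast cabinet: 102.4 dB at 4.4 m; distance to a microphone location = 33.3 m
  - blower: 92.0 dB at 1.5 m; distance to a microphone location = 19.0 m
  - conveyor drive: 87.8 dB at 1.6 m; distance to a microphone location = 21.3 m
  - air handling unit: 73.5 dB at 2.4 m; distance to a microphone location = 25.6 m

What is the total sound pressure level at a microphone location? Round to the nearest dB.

85 dB

Apply inverse-square spreading to bring every level to the receiver, then sum 10^(L/10).
shot-blast cabinet: 102.4 − 20·log₁₀(33.3/4.4) = 102.4 − 17.58 = 84.82 dB.
blower: 92.0 − 20·log₁₀(19.0/1.5) = 92.0 − 22.05 = 69.95 dB.
conveyor drive: 87.8 − 20·log₁₀(21.3/1.6) = 87.8 − 22.49 = 65.31 dB.
air handling unit: 73.5 − 20·log₁₀(25.6/2.4) = 73.5 − 20.56 = 52.94 dB.
Σ 10^(L/10) = 3.169e+08 → L_total = 10·log₁₀(3.169e+08) = 85.01 dB.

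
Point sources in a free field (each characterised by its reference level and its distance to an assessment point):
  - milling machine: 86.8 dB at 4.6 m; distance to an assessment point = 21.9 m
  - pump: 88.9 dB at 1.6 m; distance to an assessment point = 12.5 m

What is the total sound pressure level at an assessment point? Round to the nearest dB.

75 dB

Propagate each source to the receiver with L = L_ref − 20·log₁₀(r/r_ref), then add intensities.
milling machine: 86.8 − 20·log₁₀(21.9/4.6) = 86.8 − 13.55 = 73.25 dB.
pump: 88.9 − 20·log₁₀(12.5/1.6) = 88.9 − 17.86 = 71.04 dB.
Σ 10^(L/10) = 3.383e+07 → L_total = 10·log₁₀(3.383e+07) = 75.29 dB.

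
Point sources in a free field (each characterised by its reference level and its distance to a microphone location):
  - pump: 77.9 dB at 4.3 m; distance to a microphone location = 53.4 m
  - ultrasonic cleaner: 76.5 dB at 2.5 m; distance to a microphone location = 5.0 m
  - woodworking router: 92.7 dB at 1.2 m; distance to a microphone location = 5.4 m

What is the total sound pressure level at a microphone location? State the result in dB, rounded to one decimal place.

Propagate each source to the receiver with L = L_ref − 20·log₁₀(r/r_ref), then add intensities.
pump: 77.9 − 20·log₁₀(53.4/4.3) = 77.9 − 21.88 = 56.02 dB.
ultrasonic cleaner: 76.5 − 20·log₁₀(5.0/2.5) = 76.5 − 6.02 = 70.48 dB.
woodworking router: 92.7 − 20·log₁₀(5.4/1.2) = 92.7 − 13.06 = 79.64 dB.
Σ 10^(L/10) = 1.035e+08 → L_total = 10·log₁₀(1.035e+08) = 80.15 dB.

80.2 dB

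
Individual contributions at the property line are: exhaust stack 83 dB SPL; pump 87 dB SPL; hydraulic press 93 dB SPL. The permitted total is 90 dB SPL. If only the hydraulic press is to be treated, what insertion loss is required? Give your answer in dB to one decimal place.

8.2 dB

Fixed contribution from the other sources: Σ 10^(L/10) = 10^(83/10) + 10^(87/10) = 7.007e+08 (88.46 dB SPL).
To meet 90 dB SPL overall, the treated hydraulic press may contribute at most 10^(90/10) − 7.007e+08 = 2.993e+08, i.e. 84.76 dB SPL.
So the hydraulic press must be reduced from 93 to 84.76 dB SPL: IL = 8.24 dB.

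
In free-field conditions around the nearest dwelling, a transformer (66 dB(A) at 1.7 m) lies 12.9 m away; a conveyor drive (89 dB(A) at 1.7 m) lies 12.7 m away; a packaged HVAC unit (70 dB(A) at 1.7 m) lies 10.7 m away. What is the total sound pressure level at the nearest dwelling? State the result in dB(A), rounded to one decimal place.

71.6 dB(A)

First find each source's level at the receiver (point-source: −20·log₁₀(r/r_ref)), then combine on an intensity basis.
transformer: 66 − 20·log₁₀(12.9/1.7) = 66 − 17.60 = 48.40 dB(A).
conveyor drive: 89 − 20·log₁₀(12.7/1.7) = 89 − 17.47 = 71.53 dB(A).
packaged HVAC unit: 70 − 20·log₁₀(10.7/1.7) = 70 − 15.98 = 54.02 dB(A).
Σ 10^(L/10) = 1.455e+07 → L_total = 10·log₁₀(1.455e+07) = 71.63 dB(A).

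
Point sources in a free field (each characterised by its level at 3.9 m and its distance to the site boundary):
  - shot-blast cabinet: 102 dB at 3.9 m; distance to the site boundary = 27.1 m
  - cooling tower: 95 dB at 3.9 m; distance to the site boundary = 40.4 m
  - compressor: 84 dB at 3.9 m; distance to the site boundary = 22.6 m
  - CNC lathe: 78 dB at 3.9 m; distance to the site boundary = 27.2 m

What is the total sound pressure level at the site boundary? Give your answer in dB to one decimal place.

85.6 dB

Apply inverse-square spreading to bring every level to the receiver, then sum 10^(L/10).
shot-blast cabinet: 102 − 20·log₁₀(27.1/3.9) = 102 − 16.84 = 85.16 dB.
cooling tower: 95 − 20·log₁₀(40.4/3.9) = 95 − 20.31 = 74.69 dB.
compressor: 84 − 20·log₁₀(22.6/3.9) = 84 − 15.26 = 68.74 dB.
CNC lathe: 78 − 20·log₁₀(27.2/3.9) = 78 − 16.87 = 61.13 dB.
Σ 10^(L/10) = 3.665e+08 → L_total = 10·log₁₀(3.665e+08) = 85.64 dB.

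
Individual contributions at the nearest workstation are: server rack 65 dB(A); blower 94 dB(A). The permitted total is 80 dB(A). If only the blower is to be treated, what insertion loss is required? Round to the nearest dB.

14 dB

Fixed contribution from the other source: Σ 10^(L/10) = 10^(65/10) = 3.162e+06 (65.00 dB(A)).
The limit corresponds to 10^(80/10) = 1.000e+08; subtracting the fixed part leaves 9.684e+07 for the blower, i.e. 79.86 dB(A).
Required insertion loss = 94 − 79.86 = 14.14 dB.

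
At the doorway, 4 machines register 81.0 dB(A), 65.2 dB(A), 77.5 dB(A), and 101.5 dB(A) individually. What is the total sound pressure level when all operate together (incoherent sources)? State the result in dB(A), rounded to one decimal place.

101.6 dB(A)

Incoherent sources combine by intensity addition: L_total = 10·log₁₀(Σ 10^(L_i/10)).
Σ 10^(L/10) = 10^(81.0/10) + 10^(65.2/10) + 10^(77.5/10) + 10^(101.5/10) = 1.431e+10.
L_total = 10·log₁₀(1.431e+10) = 101.56 dB(A).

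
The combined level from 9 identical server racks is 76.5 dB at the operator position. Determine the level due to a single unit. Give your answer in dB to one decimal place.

For N identical incoherent sources L_total = L₁ + 10·log₁₀ N, so L₁ = 76.5 − 10·log₁₀(9) = 76.5 − 9.542.

67.0 dB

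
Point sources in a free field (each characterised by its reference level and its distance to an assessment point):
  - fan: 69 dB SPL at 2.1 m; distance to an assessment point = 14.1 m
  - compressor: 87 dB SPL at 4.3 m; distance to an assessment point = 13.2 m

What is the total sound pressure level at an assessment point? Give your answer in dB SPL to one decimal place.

77.3 dB SPL

Apply inverse-square spreading to bring every level to the receiver, then sum 10^(L/10).
fan: 69 − 20·log₁₀(14.1/2.1) = 69 − 16.54 = 52.46 dB SPL.
compressor: 87 − 20·log₁₀(13.2/4.3) = 87 − 9.74 = 77.26 dB SPL.
Σ 10^(L/10) = 5.336e+07 → L_total = 10·log₁₀(5.336e+07) = 77.27 dB SPL.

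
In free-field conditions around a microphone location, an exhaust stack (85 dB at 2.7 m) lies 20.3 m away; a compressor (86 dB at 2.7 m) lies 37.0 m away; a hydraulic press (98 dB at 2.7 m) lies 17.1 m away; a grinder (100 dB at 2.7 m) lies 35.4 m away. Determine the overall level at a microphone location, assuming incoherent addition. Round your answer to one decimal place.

Propagate each source to the receiver with L = L_ref − 20·log₁₀(r/r_ref), then add intensities.
exhaust stack: 85 − 20·log₁₀(20.3/2.7) = 85 − 17.52 = 67.48 dB.
compressor: 86 − 20·log₁₀(37.0/2.7) = 86 − 22.74 = 63.26 dB.
hydraulic press: 98 − 20·log₁₀(17.1/2.7) = 98 − 16.03 = 81.97 dB.
grinder: 100 − 20·log₁₀(35.4/2.7) = 100 − 22.35 = 77.65 dB.
Σ 10^(L/10) = 2.232e+08 → L_total = 10·log₁₀(2.232e+08) = 83.49 dB.

83.5 dB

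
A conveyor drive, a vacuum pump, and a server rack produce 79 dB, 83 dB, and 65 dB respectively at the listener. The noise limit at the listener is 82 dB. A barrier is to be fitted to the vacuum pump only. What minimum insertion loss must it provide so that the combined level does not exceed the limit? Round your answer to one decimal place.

4.2 dB

Everything except the vacuum pump sums to 10^(79/10) + 10^(65/10) = 8.260e+07 in linear terms, 79.17 dB.
The limit corresponds to 10^(82/10) = 1.585e+08; subtracting the fixed part leaves 7.589e+07 for the vacuum pump, i.e. 78.80 dB.
Required insertion loss = 83 − 78.80 = 4.20 dB.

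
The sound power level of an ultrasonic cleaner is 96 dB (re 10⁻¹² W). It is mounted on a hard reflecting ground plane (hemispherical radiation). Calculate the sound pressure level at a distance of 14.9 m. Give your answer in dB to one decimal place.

Free-field hemispherical radiation: L_p = L_w − 10·log₁₀(2π·r²), r = 14.9 m.
2π·r² = 1395 m², 10·log₁₀ of that is 31.446 dB.
L_p = 96 − 31.446 = 64.55 dB.

64.6 dB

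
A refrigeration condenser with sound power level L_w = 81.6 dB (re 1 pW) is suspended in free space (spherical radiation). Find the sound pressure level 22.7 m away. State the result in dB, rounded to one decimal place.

43.5 dB

The power spreads over a sphere of area 4π·r², so L_p = L_w − 10·log₁₀(4π·r²).
4π·r² = 6475 m², 10·log₁₀ of that is 38.113 dB.
L_p = 81.6 − 38.113 = 43.49 dB.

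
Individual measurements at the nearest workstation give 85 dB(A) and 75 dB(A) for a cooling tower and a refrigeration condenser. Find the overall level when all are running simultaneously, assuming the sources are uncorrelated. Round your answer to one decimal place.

Incoherent sources combine by intensity addition: L_total = 10·log₁₀(Σ 10^(L_i/10)).
Σ 10^(L/10) = 10^(85/10) + 10^(75/10) = 3.479e+08.
L_total = 10·log₁₀(3.479e+08) = 85.41 dB(A).

85.4 dB(A)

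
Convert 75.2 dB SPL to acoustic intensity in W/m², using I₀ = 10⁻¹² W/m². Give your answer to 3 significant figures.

3.31e-05 W/m²

L = 10·log₁₀(I/I₀) ⇒ I = I₀·10^(L/10) = 10⁻¹² × 10^7.52.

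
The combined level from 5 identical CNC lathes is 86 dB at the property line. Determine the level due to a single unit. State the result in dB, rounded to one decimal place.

79.0 dB

For N identical incoherent sources L_total = L₁ + 10·log₁₀ N, so L₁ = 86 − 10·log₁₀(5) = 86 − 6.990.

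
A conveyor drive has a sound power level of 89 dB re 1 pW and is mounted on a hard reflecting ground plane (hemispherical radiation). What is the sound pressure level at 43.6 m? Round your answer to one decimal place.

Free-field hemispherical radiation: L_p = L_w − 10·log₁₀(2π·r²), r = 43.6 m.
2π·r² = 1.194e+04 m², 10·log₁₀ of that is 40.772 dB.
L_p = 89 − 40.772 = 48.23 dB.

48.2 dB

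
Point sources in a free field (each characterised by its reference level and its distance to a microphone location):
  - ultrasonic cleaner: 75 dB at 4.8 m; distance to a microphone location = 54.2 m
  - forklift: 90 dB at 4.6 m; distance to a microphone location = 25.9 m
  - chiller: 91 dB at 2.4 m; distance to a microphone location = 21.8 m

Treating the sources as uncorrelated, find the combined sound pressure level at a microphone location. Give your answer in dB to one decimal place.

Propagate each source to the receiver with L = L_ref − 20·log₁₀(r/r_ref), then add intensities.
ultrasonic cleaner: 75 − 20·log₁₀(54.2/4.8) = 75 − 21.06 = 53.94 dB.
forklift: 90 − 20·log₁₀(25.9/4.6) = 90 − 15.01 = 74.99 dB.
chiller: 91 − 20·log₁₀(21.8/2.4) = 91 − 19.16 = 71.84 dB.
Σ 10^(L/10) = 4.705e+07 → L_total = 10·log₁₀(4.705e+07) = 76.73 dB.

76.7 dB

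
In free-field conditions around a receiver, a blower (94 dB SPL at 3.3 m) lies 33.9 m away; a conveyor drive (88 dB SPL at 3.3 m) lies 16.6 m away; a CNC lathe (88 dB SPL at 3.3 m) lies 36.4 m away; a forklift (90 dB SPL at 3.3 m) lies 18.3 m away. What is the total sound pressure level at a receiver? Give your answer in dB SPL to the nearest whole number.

79 dB SPL

Apply inverse-square spreading to bring every level to the receiver, then sum 10^(L/10).
blower: 94 − 20·log₁₀(33.9/3.3) = 94 − 20.23 = 73.77 dB SPL.
conveyor drive: 88 − 20·log₁₀(16.6/3.3) = 88 − 14.03 = 73.97 dB SPL.
CNC lathe: 88 − 20·log₁₀(36.4/3.3) = 88 − 20.85 = 67.15 dB SPL.
forklift: 90 − 20·log₁₀(18.3/3.3) = 90 − 14.88 = 75.12 dB SPL.
Σ 10^(L/10) = 8.644e+07 → L_total = 10·log₁₀(8.644e+07) = 79.37 dB SPL.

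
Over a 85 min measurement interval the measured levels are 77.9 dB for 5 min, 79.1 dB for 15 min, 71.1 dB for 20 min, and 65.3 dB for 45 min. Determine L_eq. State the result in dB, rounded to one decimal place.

Weight each interval's intensity by its duration and average over T = 85 min:
Σ tᵢ·10^(Lᵢ/10) = 5·10^(77.9/10) + 15·10^(79.1/10) + 20·10^(71.1/10) + 45·10^(65.3/10) = 1.938e+09.
L_eq = 10·log₁₀(1.938e+09/85) = 73.58 dB.

73.6 dB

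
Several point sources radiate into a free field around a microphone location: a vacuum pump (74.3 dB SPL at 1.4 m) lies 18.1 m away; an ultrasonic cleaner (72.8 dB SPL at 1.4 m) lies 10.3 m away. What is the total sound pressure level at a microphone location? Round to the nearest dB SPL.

Apply inverse-square spreading to bring every level to the receiver, then sum 10^(L/10).
vacuum pump: 74.3 − 20·log₁₀(18.1/1.4) = 74.3 − 22.23 = 52.07 dB SPL.
ultrasonic cleaner: 72.8 − 20·log₁₀(10.3/1.4) = 72.8 − 17.33 = 55.47 dB SPL.
Σ 10^(L/10) = 5.131e+05 → L_total = 10·log₁₀(5.131e+05) = 57.10 dB SPL.

57 dB SPL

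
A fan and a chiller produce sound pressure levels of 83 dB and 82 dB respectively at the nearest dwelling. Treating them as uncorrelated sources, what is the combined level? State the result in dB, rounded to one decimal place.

85.5 dB

Incoherent sources combine by intensity addition: L_total = 10·log₁₀(Σ 10^(L_i/10)).
Σ 10^(L/10) = 10^(83/10) + 10^(82/10) = 3.580e+08.
L_total = 10·log₁₀(3.580e+08) = 85.54 dB.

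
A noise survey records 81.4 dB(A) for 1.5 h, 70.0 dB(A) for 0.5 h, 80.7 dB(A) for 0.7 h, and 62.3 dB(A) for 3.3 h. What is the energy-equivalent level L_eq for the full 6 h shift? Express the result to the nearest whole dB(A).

L_eq = 10·log₁₀[(1/T)·Σ tᵢ·10^(Lᵢ/10)] with T = 6 h.
Σ tᵢ·10^(Lᵢ/10) = 1.5·10^(81.4/10) + 0.5·10^(70.0/10) + 0.7·10^(80.7/10) + 3.3·10^(62.3/10) = 2.999e+08.
L_eq = 10·log₁₀(2.999e+08/6) = 76.99 dB(A).

77 dB(A)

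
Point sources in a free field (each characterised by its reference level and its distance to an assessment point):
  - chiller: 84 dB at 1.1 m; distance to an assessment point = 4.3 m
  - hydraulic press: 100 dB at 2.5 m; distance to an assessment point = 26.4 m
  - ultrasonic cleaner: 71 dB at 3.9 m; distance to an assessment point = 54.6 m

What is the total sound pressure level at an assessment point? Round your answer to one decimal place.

Propagate each source to the receiver with L = L_ref − 20·log₁₀(r/r_ref), then add intensities.
chiller: 84 − 20·log₁₀(4.3/1.1) = 84 − 11.84 = 72.16 dB.
hydraulic press: 100 − 20·log₁₀(26.4/2.5) = 100 − 20.47 = 79.53 dB.
ultrasonic cleaner: 71 − 20·log₁₀(54.6/3.9) = 71 − 22.92 = 48.08 dB.
Σ 10^(L/10) = 1.062e+08 → L_total = 10·log₁₀(1.062e+08) = 80.26 dB.

80.3 dB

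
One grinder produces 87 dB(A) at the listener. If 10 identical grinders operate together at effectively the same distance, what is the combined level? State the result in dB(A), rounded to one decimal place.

L_total = L₁ + 10·log₁₀ N for N identical incoherent sources.
L_total = 87 + 10·log₁₀(10) = 87 + 10.000 = 97.00 dB(A).

97.0 dB(A)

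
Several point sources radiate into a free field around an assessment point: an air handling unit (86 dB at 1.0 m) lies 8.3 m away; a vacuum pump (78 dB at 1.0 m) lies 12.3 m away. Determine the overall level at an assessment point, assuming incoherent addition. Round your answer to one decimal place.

First find each source's level at the receiver (point-source: −20·log₁₀(r/r_ref)), then combine on an intensity basis.
air handling unit: 86 − 20·log₁₀(8.3/1.0) = 86 − 18.38 = 67.62 dB.
vacuum pump: 78 − 20·log₁₀(12.3/1.0) = 78 − 21.80 = 56.20 dB.
Σ 10^(L/10) = 6.196e+06 → L_total = 10·log₁₀(6.196e+06) = 67.92 dB.

67.9 dB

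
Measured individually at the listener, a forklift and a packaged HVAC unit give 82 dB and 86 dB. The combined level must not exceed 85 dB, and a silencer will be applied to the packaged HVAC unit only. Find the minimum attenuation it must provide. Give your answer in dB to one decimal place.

4.0 dB

The untreated sources together contribute 10^(82/10) = 1.585e+08, i.e. 82.00 dB.
The limit corresponds to 10^(85/10) = 3.162e+08; subtracting the fixed part leaves 1.577e+08 for the packaged HVAC unit, i.e. 81.98 dB.
So the packaged HVAC unit must be reduced from 86 to 81.98 dB: IL = 4.02 dB.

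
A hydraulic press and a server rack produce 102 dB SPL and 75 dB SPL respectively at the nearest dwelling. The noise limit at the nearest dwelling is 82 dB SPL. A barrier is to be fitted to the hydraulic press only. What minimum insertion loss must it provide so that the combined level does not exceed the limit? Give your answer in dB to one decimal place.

21.0 dB

Everything except the hydraulic press sums to 10^(75/10) = 3.162e+07 in linear terms, 75.00 dB SPL.
To meet 82 dB SPL overall, the treated hydraulic press may contribute at most 10^(82/10) − 3.162e+07 = 1.269e+08, i.e. 81.03 dB SPL.
So the hydraulic press must be reduced from 102 to 81.03 dB SPL: IL = 20.97 dB.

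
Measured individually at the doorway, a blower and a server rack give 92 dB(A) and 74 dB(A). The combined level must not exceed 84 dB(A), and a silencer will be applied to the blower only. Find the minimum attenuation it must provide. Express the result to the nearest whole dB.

8 dB

Fixed contribution from the other source: Σ 10^(L/10) = 10^(74/10) = 2.512e+07 (74.00 dB(A)).
To meet 84 dB(A) overall, the treated blower may contribute at most 10^(84/10) − 2.512e+07 = 2.261e+08, i.e. 83.54 dB(A).
Required insertion loss = 92 − 83.54 = 8.46 dB.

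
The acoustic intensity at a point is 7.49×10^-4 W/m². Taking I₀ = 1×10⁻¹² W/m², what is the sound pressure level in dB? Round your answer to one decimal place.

88.7 dB

Dividing by I₀ shifts the exponent by 12: I/I₀ = 7.49×10^8.
L = 10·(0.8745 + 8) = 88.74 dB.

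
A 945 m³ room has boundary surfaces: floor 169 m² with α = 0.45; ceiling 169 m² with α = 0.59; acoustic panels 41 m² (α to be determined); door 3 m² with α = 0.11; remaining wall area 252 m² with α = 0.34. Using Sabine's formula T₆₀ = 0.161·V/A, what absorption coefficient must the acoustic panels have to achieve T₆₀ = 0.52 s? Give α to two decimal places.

0.75

A = 0.161·V/T₆₀ = 0.161·945/0.52 = 292.59 m² sabins.
Absorption from the other surfaces = 169·0.45 + 169·0.59 + 3·0.11 + 252·0.34 = 261.77 m², so the acoustic panels must supply 30.82 m² over 41 m².
α = 30.82/41 = 0.752.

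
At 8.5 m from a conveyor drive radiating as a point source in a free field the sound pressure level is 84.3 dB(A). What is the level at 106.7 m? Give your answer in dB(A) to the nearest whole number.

For a point source, L₂ = L₁ − 20·log₁₀(r₂/r₁).
L₂ = 84.3 − 20·log₁₀(106.7/8.5) = 84.3 − 21.975 = 62.33 dB(A).

62 dB(A)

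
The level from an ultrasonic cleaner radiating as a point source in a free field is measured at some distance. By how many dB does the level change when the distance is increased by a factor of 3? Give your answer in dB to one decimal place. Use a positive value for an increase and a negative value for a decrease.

-9.5 dB

With spherical spreading the level changes by −20·log₁₀(r₂/r₁).
ΔL = −20·log₁₀(3) = -9.54 dB.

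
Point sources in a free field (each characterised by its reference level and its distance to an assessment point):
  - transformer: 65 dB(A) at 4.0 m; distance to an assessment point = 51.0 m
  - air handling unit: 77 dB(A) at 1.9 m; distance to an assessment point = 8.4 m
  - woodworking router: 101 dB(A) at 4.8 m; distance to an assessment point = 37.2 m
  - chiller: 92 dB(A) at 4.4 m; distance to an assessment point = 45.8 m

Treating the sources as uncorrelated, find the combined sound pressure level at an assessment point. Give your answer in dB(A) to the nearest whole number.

84 dB(A)

First find each source's level at the receiver (point-source: −20·log₁₀(r/r_ref)), then combine on an intensity basis.
transformer: 65 − 20·log₁₀(51.0/4.0) = 65 − 22.11 = 42.89 dB(A).
air handling unit: 77 − 20·log₁₀(8.4/1.9) = 77 − 12.91 = 64.09 dB(A).
woodworking router: 101 − 20·log₁₀(37.2/4.8) = 101 − 17.79 = 83.21 dB(A).
chiller: 92 − 20·log₁₀(45.8/4.4) = 92 − 20.35 = 71.65 dB(A).
Σ 10^(L/10) = 2.268e+08 → L_total = 10·log₁₀(2.268e+08) = 83.56 dB(A).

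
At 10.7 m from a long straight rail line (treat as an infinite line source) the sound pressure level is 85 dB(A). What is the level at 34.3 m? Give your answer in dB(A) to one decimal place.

Line-source attenuation: ΔL = 10·log₁₀(r₂/r₁) = 10·log₁₀(34.3/10.7) = 5.059 dB.
L₂ = 85 − 10·log₁₀(34.3/10.7) = 85 − 5.059 = 79.94 dB(A).

79.9 dB(A)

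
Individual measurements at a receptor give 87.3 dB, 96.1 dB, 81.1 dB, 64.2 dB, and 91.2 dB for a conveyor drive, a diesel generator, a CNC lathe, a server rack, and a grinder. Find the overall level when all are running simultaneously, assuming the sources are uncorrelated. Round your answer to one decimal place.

For uncorrelated sources the intensities add, so convert each level to linear form, sum, and take 10·log₁₀ of the total.
Σ 10^(L/10) = 10^(87.3/10) + 10^(96.1/10) + 10^(81.1/10) + 10^(64.2/10) + 10^(91.2/10) = 6.061e+09.
L_total = 10·log₁₀(6.061e+09) = 97.83 dB.

97.8 dB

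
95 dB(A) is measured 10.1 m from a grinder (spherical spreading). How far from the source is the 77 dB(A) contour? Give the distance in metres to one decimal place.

For a point source L₁ − L₂ = 20·log₁₀(r₂/r₁), so r₂ = r₁·10^((L₁−L₂)/20).
r₂ = 10.1·10^((95−77)/20) = 10.1·10^(18.0/20) = 80.23 m.

80.2 m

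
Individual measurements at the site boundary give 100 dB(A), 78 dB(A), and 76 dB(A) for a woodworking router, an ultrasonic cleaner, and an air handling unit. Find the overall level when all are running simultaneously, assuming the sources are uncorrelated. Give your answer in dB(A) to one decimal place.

100.0 dB(A)

Incoherent sources combine by intensity addition: L_total = 10·log₁₀(Σ 10^(L_i/10)).
Σ 10^(L/10) = 10^(100/10) + 10^(78/10) + 10^(76/10) = 1.010e+10.
L_total = 10·log₁₀(1.010e+10) = 100.04 dB(A).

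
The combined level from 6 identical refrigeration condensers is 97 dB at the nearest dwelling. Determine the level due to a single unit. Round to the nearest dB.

89 dB

6 equal contributions raise the level by 10·log₁₀ 6 = 7.782 dB, so each unit alone gives 97 − 7.782.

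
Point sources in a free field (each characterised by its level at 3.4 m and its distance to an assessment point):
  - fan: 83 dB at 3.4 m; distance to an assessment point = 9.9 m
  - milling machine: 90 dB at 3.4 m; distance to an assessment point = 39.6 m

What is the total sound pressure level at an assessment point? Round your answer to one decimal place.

74.9 dB

First find each source's level at the receiver (point-source: −20·log₁₀(r/r_ref)), then combine on an intensity basis.
fan: 83 − 20·log₁₀(9.9/3.4) = 83 − 9.28 = 73.72 dB.
milling machine: 90 − 20·log₁₀(39.6/3.4) = 90 − 21.32 = 68.68 dB.
Σ 10^(L/10) = 3.091e+07 → L_total = 10·log₁₀(3.091e+07) = 74.90 dB.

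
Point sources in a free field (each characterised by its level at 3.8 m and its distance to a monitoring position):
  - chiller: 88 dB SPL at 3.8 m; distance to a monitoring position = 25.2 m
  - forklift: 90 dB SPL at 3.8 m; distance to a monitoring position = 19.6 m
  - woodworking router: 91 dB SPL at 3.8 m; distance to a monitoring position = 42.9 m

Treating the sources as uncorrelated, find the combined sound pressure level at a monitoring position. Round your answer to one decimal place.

77.9 dB SPL

Apply inverse-square spreading to bring every level to the receiver, then sum 10^(L/10).
chiller: 88 − 20·log₁₀(25.2/3.8) = 88 − 16.43 = 71.57 dB SPL.
forklift: 90 − 20·log₁₀(19.6/3.8) = 90 − 14.25 = 75.75 dB SPL.
woodworking router: 91 − 20·log₁₀(42.9/3.8) = 91 − 21.05 = 69.95 dB SPL.
Σ 10^(L/10) = 6.181e+07 → L_total = 10·log₁₀(6.181e+07) = 77.91 dB SPL.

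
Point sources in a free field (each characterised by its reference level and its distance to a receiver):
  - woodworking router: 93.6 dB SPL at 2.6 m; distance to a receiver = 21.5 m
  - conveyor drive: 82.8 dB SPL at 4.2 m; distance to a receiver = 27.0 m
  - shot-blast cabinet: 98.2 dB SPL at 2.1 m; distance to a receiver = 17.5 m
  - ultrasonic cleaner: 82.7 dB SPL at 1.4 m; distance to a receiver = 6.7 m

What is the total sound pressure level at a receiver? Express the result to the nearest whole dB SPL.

82 dB SPL

Apply inverse-square spreading to bring every level to the receiver, then sum 10^(L/10).
woodworking router: 93.6 − 20·log₁₀(21.5/2.6) = 93.6 − 18.35 = 75.25 dB SPL.
conveyor drive: 82.8 − 20·log₁₀(27.0/4.2) = 82.8 − 16.16 = 66.64 dB SPL.
shot-blast cabinet: 98.2 − 20·log₁₀(17.5/2.1) = 98.2 − 18.42 = 79.78 dB SPL.
ultrasonic cleaner: 82.7 − 20·log₁₀(6.7/1.4) = 82.7 − 13.60 = 69.10 dB SPL.
Σ 10^(L/10) = 1.414e+08 → L_total = 10·log₁₀(1.414e+08) = 81.50 dB SPL.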